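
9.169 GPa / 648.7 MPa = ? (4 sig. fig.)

(9.169 × 10⁹) / (648.7 × 10⁶) = 0.014134 × 10³

14.13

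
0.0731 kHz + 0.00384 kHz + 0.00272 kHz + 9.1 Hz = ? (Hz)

In Hz:
  0.0731 kHz = 0.0731 × 10³ Hz = 73.1
  0.00384 kHz = 0.00384 × 10³ Hz = 3.84
  0.00272 kHz = 0.00272 × 10³ Hz = 2.72
  9.1 Hz → 9.1
Sum: 73.1 + 3.84 + 2.72 + 9.1 = 88.76

88.76 Hz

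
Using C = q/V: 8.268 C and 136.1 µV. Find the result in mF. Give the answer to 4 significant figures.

60750000 mF

(8.268) / (136.1 × 10⁻⁶) = 0.0607494 × 10⁶ F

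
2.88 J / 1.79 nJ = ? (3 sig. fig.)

(2.88) / (1.79 × 10⁻⁹) = 1.609 × 10⁹

1610000000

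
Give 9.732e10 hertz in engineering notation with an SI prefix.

97.32 gigahertz

= 97.32e9 hertz; 1e9 is giga.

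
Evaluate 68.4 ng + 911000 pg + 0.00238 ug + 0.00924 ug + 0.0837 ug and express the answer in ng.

In ng:
  68.4 ng → 68.4
  911000 pg = 911000 × 10^-3 ng = 911
  0.00238 ug = 0.00238 × 10^3 ng = 2.38
  0.00924 ug = 0.00924 × 10^3 ng = 9.24
  0.0837 ug = 0.0837 × 10^3 ng = 83.7
Sum: 68.4 + 911 + 2.38 + 9.24 + 83.7 = 1074.72

1074.72 ng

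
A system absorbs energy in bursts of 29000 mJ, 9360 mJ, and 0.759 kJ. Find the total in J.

797.36 J

In J:
  29000 mJ = 29000 × 10^-3 J = 29
  9360 mJ = 9360 × 10^-3 J = 9.36
  0.759 kJ = 0.759 × 10^3 J = 759
Sum: 29 + 9.36 + 759 = 797.36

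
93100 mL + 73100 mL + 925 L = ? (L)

1091.2 L

In L:
  93100 mL = 93100 × 10⁻³ L = 93.1
  73100 mL = 73100 × 10⁻³ L = 73.1
  925 L → 925
Sum: 93.1 + 73.1 + 925 = 1091.2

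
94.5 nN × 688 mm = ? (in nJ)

65.016 nJ

94.5 × 10^-9 × 688 × 10^-3 = 65016 × 10^-12 J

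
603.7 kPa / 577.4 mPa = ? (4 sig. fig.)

1046000

(603.7 × 10³) / (577.4 × 10⁻³) = 1.0455 × 10⁶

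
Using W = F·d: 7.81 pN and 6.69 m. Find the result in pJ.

7.81e-12 × 6.69 = 52.2489e-12 J

52.2489 pJ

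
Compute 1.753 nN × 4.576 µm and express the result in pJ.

1.753e-9 × 4.576e-6 = 8.021728e-15 J

0.008021728 pJ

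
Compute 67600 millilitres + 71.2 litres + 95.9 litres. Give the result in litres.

234.7 litres

In litres:
  67600 millilitres = 67600 × 10^-3 litres = 67.6
  71.2 litres → 71.2
  95.9 litres → 95.9
Sum: 67.6 + 71.2 + 95.9 = 234.7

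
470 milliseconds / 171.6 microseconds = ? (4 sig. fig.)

2739

(470 × 10^-3) / (171.6 × 10^-6) = 2.7389 × 10^3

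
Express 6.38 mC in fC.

milli = 1e-3, femto = 1e-15; factor is 1e12.
6.38 × 1e12 = 6380000000000

6380000000000 fC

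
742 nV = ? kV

nano = 1e-9, kilo = 1e3; factor is 1e-12.
742 × 1e-12 = 0.000000000742

0.000000000742 kV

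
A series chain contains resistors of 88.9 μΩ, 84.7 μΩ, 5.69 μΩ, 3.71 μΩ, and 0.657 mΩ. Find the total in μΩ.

In μΩ:
  88.9 μΩ → 88.9
  84.7 μΩ → 84.7
  5.69 μΩ → 5.69
  3.71 μΩ → 3.71
  0.657 mΩ = 0.657e3 μΩ = 657
Sum: 88.9 + 84.7 + 5.69 + 3.71 + 657 = 840

840 μΩ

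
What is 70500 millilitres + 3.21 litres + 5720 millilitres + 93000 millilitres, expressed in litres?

172.43 litres

In litres:
  70500 millilitres = 70500 × 10⁻³ litres = 70.5
  3.21 litres → 3.21
  5720 millilitres = 5720 × 10⁻³ litres = 5.72
  93000 millilitres = 93000 × 10⁻³ litres = 93
Sum: 70.5 + 3.21 + 5.72 + 93 = 172.43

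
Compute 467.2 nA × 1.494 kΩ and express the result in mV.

467.2 × 10^-9 × 1.494 × 10^3 = 697.9968 × 10^-6 V

0.6979968 mV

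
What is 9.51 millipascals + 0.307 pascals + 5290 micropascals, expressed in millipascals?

321.8 millipascals

In millipascals:
  9.51 millipascals → 9.51
  0.307 pascals = 0.307e3 millipascals = 307
  5290 micropascals = 5290e-3 millipascals = 5.29
Sum: 9.51 + 307 + 5.29 = 321.8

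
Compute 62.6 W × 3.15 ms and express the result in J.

0.19719 J

62.6 × 3.15 × 10^-3 = 197.19 × 10^-3 J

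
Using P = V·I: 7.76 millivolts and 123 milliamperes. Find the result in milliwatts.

7.76e-3 × 123e-3 = 954.48e-6 W

0.95448 milliwatts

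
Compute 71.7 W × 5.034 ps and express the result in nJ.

0.3609378 nJ

71.7 × 5.034 × 10⁻¹² = 360.9378 × 10⁻¹² J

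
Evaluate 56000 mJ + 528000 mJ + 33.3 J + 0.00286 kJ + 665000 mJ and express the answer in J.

1285.16 J

In J:
  56000 mJ = 56000 × 10^-3 J = 56
  528000 mJ = 528000 × 10^-3 J = 528
  33.3 J → 33.3
  0.00286 kJ = 0.00286 × 10^3 J = 2.86
  665000 mJ = 665000 × 10^-3 J = 665
Sum: 56 + 528 + 33.3 + 2.86 + 665 = 1285.16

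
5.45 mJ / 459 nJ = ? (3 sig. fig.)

(5.45 × 10^-3) / (459 × 10^-9) = 0.01187 × 10^6

11900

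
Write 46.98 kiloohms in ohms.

kilo = 10³, (no prefix) = 10⁰; factor is 10³.
46.98 × 10³ = 46980

46980 ohms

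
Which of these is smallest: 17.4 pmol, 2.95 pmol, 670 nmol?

2.95 pmol

17.4 pmol = 0.0000000000174 mol
2.95 pmol = 0.00000000000295 mol
670 nmol = 0.00000067 mol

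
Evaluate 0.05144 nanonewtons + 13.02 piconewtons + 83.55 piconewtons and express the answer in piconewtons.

In piconewtons:
  0.05144 nanonewtons = 0.05144 × 10³ piconewtons = 51.44
  13.02 piconewtons → 13.02
  83.55 piconewtons → 83.55
Sum: 51.44 + 13.02 + 83.55 = 148.01

148.01 piconewtons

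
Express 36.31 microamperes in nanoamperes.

micro = 1e-6, nano = 1e-9; factor is 1e3.
36.31 × 1e3 = 36310

36310 nanoamperes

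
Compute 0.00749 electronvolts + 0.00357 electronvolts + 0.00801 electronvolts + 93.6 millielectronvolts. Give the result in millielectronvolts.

112.67 millielectronvolts

In millielectronvolts:
  0.00749 electronvolts = 0.00749e3 millielectronvolts = 7.49
  0.00357 electronvolts = 0.00357e3 millielectronvolts = 3.57
  0.00801 electronvolts = 0.00801e3 millielectronvolts = 8.01
  93.6 millielectronvolts → 93.6
Sum: 7.49 + 3.57 + 8.01 + 93.6 = 112.67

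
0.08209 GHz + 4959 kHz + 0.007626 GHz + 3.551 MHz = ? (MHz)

In MHz:
  0.08209 GHz = 0.08209e3 MHz = 82.09
  4959 kHz = 4959e-3 MHz = 4.959
  0.007626 GHz = 0.007626e3 MHz = 7.626
  3.551 MHz → 3.551
Sum: 82.09 + 4.959 + 7.626 + 3.551 = 98.226

98.226 MHz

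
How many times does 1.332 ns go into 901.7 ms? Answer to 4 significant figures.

677000000

(901.7e-3) / (1.332e-9) = 676.95e6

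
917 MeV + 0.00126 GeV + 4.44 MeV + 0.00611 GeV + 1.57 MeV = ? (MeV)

In MeV:
  917 MeV → 917
  0.00126 GeV = 0.00126 × 10³ MeV = 1.26
  4.44 MeV → 4.44
  0.00611 GeV = 0.00611 × 10³ MeV = 6.11
  1.57 MeV → 1.57
Sum: 917 + 1.26 + 4.44 + 6.11 + 1.57 = 930.38

930.38 MeV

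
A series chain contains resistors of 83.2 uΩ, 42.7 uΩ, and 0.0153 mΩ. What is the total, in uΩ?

141.2 uΩ

In uΩ:
  83.2 uΩ → 83.2
  42.7 uΩ → 42.7
  0.0153 mΩ = 0.0153 × 10³ uΩ = 15.3
Sum: 83.2 + 42.7 + 15.3 = 141.2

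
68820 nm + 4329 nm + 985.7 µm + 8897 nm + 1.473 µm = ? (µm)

1069.219 µm

In µm:
  68820 nm = 68820e-3 µm = 68.82
  4329 nm = 4329e-3 µm = 4.329
  985.7 µm → 985.7
  8897 nm = 8897e-3 µm = 8.897
  1.473 µm → 1.473
Sum: 68.82 + 4.329 + 985.7 + 8.897 + 1.473 = 1069.219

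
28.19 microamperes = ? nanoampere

28190 nanoamperes

micro = 10^-6, nano = 10^-9; factor is 10^3.
28.19 × 10^3 = 28190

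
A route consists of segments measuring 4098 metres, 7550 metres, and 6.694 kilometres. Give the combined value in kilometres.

In kilometres:
  4098 metres = 4098e-3 kilometres = 4.098
  7550 metres = 7550e-3 kilometres = 7.55
  6.694 kilometres → 6.694
Sum: 4.098 + 7.55 + 6.694 = 18.342

18.342 kilometres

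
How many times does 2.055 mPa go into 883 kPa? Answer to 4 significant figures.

429700000

(883e3) / (2.055e-3) = 429.68e6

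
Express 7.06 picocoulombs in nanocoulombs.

pico = 10⁻¹², nano = 10⁻⁹; factor is 10⁻³.
7.06 × 10⁻³ = 0.00706

0.00706 nanocoulombs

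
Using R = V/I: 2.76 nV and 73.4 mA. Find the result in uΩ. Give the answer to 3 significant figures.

(2.76 × 10⁻⁹) / (73.4 × 10⁻³) = 0.037602 × 10⁻⁶ Ω

0.0376 uΩ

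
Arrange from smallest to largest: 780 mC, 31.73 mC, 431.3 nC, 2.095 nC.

2.095 nC < 431.3 nC < 31.73 mC < 780 mC

780 mC = 0.78 C
31.73 mC = 0.03173 C
431.3 nC = 0.0000004313 C
2.095 nC = 0.000000002095 C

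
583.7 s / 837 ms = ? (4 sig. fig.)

697.4

(583.7) / (837e-3) = 0.69737e3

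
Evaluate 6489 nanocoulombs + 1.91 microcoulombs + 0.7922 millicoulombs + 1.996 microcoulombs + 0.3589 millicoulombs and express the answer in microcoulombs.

In microcoulombs:
  6489 nanocoulombs = 6489e-3 microcoulombs = 6.489
  1.91 microcoulombs → 1.91
  0.7922 millicoulombs = 0.7922e3 microcoulombs = 792.2
  1.996 microcoulombs → 1.996
  0.3589 millicoulombs = 0.3589e3 microcoulombs = 358.9
Sum: 6.489 + 1.91 + 792.2 + 1.996 + 358.9 = 1161.495

1161.495 microcoulombs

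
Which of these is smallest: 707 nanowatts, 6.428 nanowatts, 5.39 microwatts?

707 nanowatts = 0.000000707 watts
6.428 nanowatts = 0.000000006428 watts
5.39 microwatts = 0.00000539 watts

6.428 nanowatts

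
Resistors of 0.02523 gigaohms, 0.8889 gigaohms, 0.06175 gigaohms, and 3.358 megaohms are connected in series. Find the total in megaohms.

In megaohms:
  0.02523 gigaohms = 0.02523e3 megaohms = 25.23
  0.8889 gigaohms = 0.8889e3 megaohms = 888.9
  0.06175 gigaohms = 0.06175e3 megaohms = 61.75
  3.358 megaohms → 3.358
Sum: 25.23 + 888.9 + 61.75 + 3.358 = 979.238

979.238 megaohms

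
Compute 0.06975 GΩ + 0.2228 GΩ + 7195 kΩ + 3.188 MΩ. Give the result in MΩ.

In MΩ:
  0.06975 GΩ = 0.06975 × 10³ MΩ = 69.75
  0.2228 GΩ = 0.2228 × 10³ MΩ = 222.8
  7195 kΩ = 7195 × 10⁻³ MΩ = 7.195
  3.188 MΩ → 3.188
Sum: 69.75 + 222.8 + 7.195 + 3.188 = 302.933

302.933 MΩ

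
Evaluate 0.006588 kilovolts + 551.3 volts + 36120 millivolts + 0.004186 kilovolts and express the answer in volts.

598.194 volts

In volts:
  0.006588 kilovolts = 0.006588 × 10^3 volts = 6.588
  551.3 volts → 551.3
  36120 millivolts = 36120 × 10^-3 volts = 36.12
  0.004186 kilovolts = 0.004186 × 10^3 volts = 4.186
Sum: 6.588 + 551.3 + 36.12 + 4.186 = 598.194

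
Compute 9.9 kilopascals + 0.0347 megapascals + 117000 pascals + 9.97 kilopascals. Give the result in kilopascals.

In kilopascals:
  9.9 kilopascals → 9.9
  0.0347 megapascals = 0.0347 × 10^3 kilopascals = 34.7
  117000 pascals = 117000 × 10^-3 kilopascals = 117
  9.97 kilopascals → 9.97
Sum: 9.9 + 34.7 + 117 + 9.97 = 171.57

171.57 kilopascals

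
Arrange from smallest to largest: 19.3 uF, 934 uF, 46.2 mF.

19.3 uF = 0.0000193 F
934 uF = 0.000934 F
46.2 mF = 0.0462 F

19.3 uF < 934 uF < 46.2 mF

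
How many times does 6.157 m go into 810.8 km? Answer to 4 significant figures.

131700

(810.8e3) / (6.157) = 131.69e3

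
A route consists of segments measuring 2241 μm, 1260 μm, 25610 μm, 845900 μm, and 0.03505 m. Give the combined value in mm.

910.061 mm

In mm:
  2241 μm = 2241 × 10^-3 mm = 2.241
  1260 μm = 1260 × 10^-3 mm = 1.26
  25610 μm = 25610 × 10^-3 mm = 25.61
  845900 μm = 845900 × 10^-3 mm = 845.9
  0.03505 m = 0.03505 × 10^3 mm = 35.05
Sum: 2.241 + 1.26 + 25.61 + 845.9 + 35.05 = 910.061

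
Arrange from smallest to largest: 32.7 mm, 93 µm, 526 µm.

93 µm < 526 µm < 32.7 mm

32.7 mm = 0.0327 m
93 µm = 0.000093 m
526 µm = 0.000526 m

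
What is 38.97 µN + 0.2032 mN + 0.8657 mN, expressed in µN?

1107.87 µN

In µN:
  38.97 µN → 38.97
  0.2032 mN = 0.2032 × 10^3 µN = 203.2
  0.8657 mN = 0.8657 × 10^3 µN = 865.7
Sum: 38.97 + 203.2 + 865.7 = 1107.87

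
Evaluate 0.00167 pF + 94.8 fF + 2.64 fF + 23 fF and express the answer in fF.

122.11 fF

In fF:
  0.00167 pF = 0.00167 × 10^3 fF = 1.67
  94.8 fF → 94.8
  2.64 fF → 2.64
  23 fF → 23
Sum: 1.67 + 94.8 + 2.64 + 23 = 122.11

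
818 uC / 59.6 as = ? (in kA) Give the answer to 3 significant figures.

13700000000 kA

(818 × 10^-6) / (59.6 × 10^-18) = 13.725 × 10^12 A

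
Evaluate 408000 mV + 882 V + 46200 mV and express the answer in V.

1336.2 V

In V:
  408000 mV = 408000 × 10^-3 V = 408
  882 V → 882
  46200 mV = 46200 × 10^-3 V = 46.2
Sum: 408 + 882 + 46.2 = 1336.2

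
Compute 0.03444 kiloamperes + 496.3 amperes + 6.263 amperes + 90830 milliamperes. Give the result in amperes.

In amperes:
  0.03444 kiloamperes = 0.03444e3 amperes = 34.44
  496.3 amperes → 496.3
  6.263 amperes → 6.263
  90830 milliamperes = 90830e-3 amperes = 90.83
Sum: 34.44 + 496.3 + 6.263 + 90.83 = 627.833

627.833 amperes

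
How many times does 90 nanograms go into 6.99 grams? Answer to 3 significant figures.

(6.99) / (90e-9) = 0.07767e9

77700000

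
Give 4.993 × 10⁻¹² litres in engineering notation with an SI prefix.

4.993 picolitres

= 4.993 × 10⁻¹² litres; 10⁻¹² is pico.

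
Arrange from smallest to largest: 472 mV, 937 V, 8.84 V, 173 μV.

472 mV = 0.472 V
937 V = 937 V
8.84 V = 8.84 V
173 μV = 0.000173 V

173 μV < 472 mV < 8.84 V < 937 V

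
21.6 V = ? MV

(no prefix) = 10^0, mega = 10^6; factor is 10^-6.
21.6 × 10^-6 = 0.0000216

0.0000216 MV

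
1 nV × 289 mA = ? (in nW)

0.289 nW

1e-9 × 289e-3 = 289e-12 W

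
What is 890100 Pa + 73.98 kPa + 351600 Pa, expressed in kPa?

In kPa:
  890100 Pa = 890100e-3 kPa = 890.1
  73.98 kPa → 73.98
  351600 Pa = 351600e-3 kPa = 351.6
Sum: 890.1 + 73.98 + 351.6 = 1315.68

1315.68 kPa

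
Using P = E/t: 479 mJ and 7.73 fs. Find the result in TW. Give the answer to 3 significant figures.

62.0 TW

(479 × 10⁻³) / (7.73 × 10⁻¹⁵) = 61.966 × 10¹² W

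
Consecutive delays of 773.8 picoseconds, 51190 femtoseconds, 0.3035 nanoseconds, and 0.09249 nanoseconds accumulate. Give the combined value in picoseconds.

1220.98 picoseconds

In picoseconds:
  773.8 picoseconds → 773.8
  51190 femtoseconds = 51190 × 10^-3 picoseconds = 51.19
  0.3035 nanoseconds = 0.3035 × 10^3 picoseconds = 303.5
  0.09249 nanoseconds = 0.09249 × 10^3 picoseconds = 92.49
Sum: 773.8 + 51.19 + 303.5 + 92.49 = 1220.98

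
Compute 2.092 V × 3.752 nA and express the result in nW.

7.849184 nW

2.092 × 3.752e-9 = 7.849184e-9 W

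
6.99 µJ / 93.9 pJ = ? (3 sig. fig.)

(6.99 × 10⁻⁶) / (93.9 × 10⁻¹²) = 0.07444 × 10⁶

74400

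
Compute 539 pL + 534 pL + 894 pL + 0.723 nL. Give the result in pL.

2690 pL

In pL:
  539 pL → 539
  534 pL → 534
  894 pL → 894
  0.723 nL = 0.723 × 10³ pL = 723
Sum: 539 + 534 + 894 + 723 = 2690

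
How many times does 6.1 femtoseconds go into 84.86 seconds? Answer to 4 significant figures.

13910000000000000

(84.86) / (6.1 × 10⁻¹⁵) = 13.911 × 10¹⁵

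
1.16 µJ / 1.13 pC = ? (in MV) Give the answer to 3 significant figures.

(1.16 × 10^-6) / (1.13 × 10^-12) = 1.0265 × 10^6 V

1.03 MV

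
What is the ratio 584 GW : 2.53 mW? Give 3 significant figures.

231000000000000

(584 × 10^9) / (2.53 × 10^-3) = 230.8 × 10^12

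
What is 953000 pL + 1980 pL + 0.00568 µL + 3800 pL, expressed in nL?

In nL:
  953000 pL = 953000 × 10⁻³ nL = 953
  1980 pL = 1980 × 10⁻³ nL = 1.98
  0.00568 µL = 0.00568 × 10³ nL = 5.68
  3800 pL = 3800 × 10⁻³ nL = 3.8
Sum: 953 + 1.98 + 5.68 + 3.8 = 964.46

964.46 nL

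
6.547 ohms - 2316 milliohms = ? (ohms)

4.231 ohms

In ohms:
  6.547 ohms → 6.547
  2316 milliohms = 2316 × 10⁻³ ohms = 2.316
Difference: 6.547 - 2.316 = 4.231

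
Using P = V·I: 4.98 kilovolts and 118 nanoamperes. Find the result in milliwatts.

0.58764 milliwatts

4.98 × 10^3 × 118 × 10^-9 = 587.64 × 10^-6 W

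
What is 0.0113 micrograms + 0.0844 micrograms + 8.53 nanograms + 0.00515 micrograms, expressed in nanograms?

In nanograms:
  0.0113 micrograms = 0.0113e3 nanograms = 11.3
  0.0844 micrograms = 0.0844e3 nanograms = 84.4
  8.53 nanograms → 8.53
  0.00515 micrograms = 0.00515e3 nanograms = 5.15
Sum: 11.3 + 84.4 + 8.53 + 5.15 = 109.38

109.38 nanograms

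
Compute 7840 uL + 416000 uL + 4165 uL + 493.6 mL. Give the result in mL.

In mL:
  7840 uL = 7840 × 10^-3 mL = 7.84
  416000 uL = 416000 × 10^-3 mL = 416
  4165 uL = 4165 × 10^-3 mL = 4.165
  493.6 mL → 493.6
Sum: 7.84 + 416 + 4.165 + 493.6 = 921.605

921.605 mL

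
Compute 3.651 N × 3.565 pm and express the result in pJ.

3.651 × 3.565e-12 = 13.015815e-12 J

13.015815 pJ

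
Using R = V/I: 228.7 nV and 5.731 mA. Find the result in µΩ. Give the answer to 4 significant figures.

39.91 µΩ

(228.7 × 10⁻⁹) / (5.731 × 10⁻³) = 39.9058 × 10⁻⁶ Ω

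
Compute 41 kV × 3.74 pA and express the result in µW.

0.15334 µW

41 × 10³ × 3.74 × 10⁻¹² = 153.34 × 10⁻⁹ W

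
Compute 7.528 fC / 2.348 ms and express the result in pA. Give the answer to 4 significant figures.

3.206 pA

(7.528 × 10⁻¹⁵) / (2.348 × 10⁻³) = 3.20613 × 10⁻¹² A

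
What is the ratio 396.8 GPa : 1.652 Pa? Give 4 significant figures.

240200000000

(396.8 × 10⁹) / (1.652) = 240.19 × 10⁹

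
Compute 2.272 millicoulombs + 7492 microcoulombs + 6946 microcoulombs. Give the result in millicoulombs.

In millicoulombs:
  2.272 millicoulombs → 2.272
  7492 microcoulombs = 7492e-3 millicoulombs = 7.492
  6946 microcoulombs = 6946e-3 millicoulombs = 6.946
Sum: 2.272 + 7.492 + 6.946 = 16.71

16.71 millicoulombs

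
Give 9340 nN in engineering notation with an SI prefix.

9.34 µN

= 9.34 × 10^-6 N; 10^-6 is micro.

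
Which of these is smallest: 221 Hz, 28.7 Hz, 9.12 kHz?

221 Hz = 221 Hz
28.7 Hz = 28.7 Hz
9.12 kHz = 9120 Hz

28.7 Hz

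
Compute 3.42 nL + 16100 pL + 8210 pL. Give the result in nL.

In nL:
  3.42 nL → 3.42
  16100 pL = 16100 × 10⁻³ nL = 16.1
  8210 pL = 8210 × 10⁻³ nL = 8.21
Sum: 3.42 + 16.1 + 8.21 = 27.73

27.73 nL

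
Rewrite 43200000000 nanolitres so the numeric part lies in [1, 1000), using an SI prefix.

43.2 litres

= 43.2 litres; mantissa already in [1, 1000).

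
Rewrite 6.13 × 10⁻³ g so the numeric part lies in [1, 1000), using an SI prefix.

6.13 mg

= 6.13 × 10⁻³ g; 10⁻³ is milli.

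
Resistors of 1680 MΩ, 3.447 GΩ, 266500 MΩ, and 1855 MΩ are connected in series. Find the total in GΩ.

In GΩ:
  1680 MΩ = 1680 × 10⁻³ GΩ = 1.68
  3.447 GΩ → 3.447
  266500 MΩ = 266500 × 10⁻³ GΩ = 266.5
  1855 MΩ = 1855 × 10⁻³ GΩ = 1.855
Sum: 1.68 + 3.447 + 266.5 + 1.855 = 273.482

273.482 GΩ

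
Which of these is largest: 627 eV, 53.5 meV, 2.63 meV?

627 eV = 627 eV
53.5 meV = 0.0535 eV
2.63 meV = 0.00263 eV

627 eV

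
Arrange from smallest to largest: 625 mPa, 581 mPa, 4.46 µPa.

625 mPa = 0.625 Pa
581 mPa = 0.581 Pa
4.46 µPa = 0.00000446 Pa

4.46 µPa < 581 mPa < 625 mPa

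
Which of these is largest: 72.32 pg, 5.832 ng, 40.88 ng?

40.88 ng

72.32 pg = 0.00000000007232 g
5.832 ng = 0.000000005832 g
40.88 ng = 0.00000004088 g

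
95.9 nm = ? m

nano = 10^-9, (no prefix) = 10^0; factor is 10^-9.
95.9 × 10^-9 = 0.0000000959

0.0000000959 m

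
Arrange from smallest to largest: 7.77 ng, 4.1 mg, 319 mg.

7.77 ng = 0.00000000777 g
4.1 mg = 0.0041 g
319 mg = 0.319 g

7.77 ng < 4.1 mg < 319 mg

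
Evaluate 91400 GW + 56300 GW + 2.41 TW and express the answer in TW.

150.11 TW

In TW:
  91400 GW = 91400e-3 TW = 91.4
  56300 GW = 56300e-3 TW = 56.3
  2.41 TW → 2.41
Sum: 91.4 + 56.3 + 2.41 = 150.11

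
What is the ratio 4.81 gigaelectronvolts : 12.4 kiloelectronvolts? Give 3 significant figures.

(4.81 × 10⁹) / (12.4 × 10³) = 0.3879 × 10⁶

388000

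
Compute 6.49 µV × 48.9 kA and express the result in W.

0.317361 W

6.49 × 10⁻⁶ × 48.9 × 10³ = 317.361 × 10⁻³ W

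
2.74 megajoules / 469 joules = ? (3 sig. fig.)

5840

(2.74e6) / (469) = 0.005842e6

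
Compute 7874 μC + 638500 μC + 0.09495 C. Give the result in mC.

In mC:
  7874 μC = 7874 × 10⁻³ mC = 7.874
  638500 μC = 638500 × 10⁻³ mC = 638.5
  0.09495 C = 0.09495 × 10³ mC = 94.95
Sum: 7.874 + 638.5 + 94.95 = 741.324

741.324 mC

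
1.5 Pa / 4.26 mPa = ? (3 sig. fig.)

(1.5) / (4.26e-3) = 0.3521e3

352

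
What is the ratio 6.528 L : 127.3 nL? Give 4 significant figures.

(6.528) / (127.3e-9) = 0.05128e9

51280000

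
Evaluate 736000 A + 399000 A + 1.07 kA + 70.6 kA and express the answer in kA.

1206.67 kA

In kA:
  736000 A = 736000 × 10^-3 kA = 736
  399000 A = 399000 × 10^-3 kA = 399
  1.07 kA → 1.07
  70.6 kA → 70.6
Sum: 736 + 399 + 1.07 + 70.6 = 1206.67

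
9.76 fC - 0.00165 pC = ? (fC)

8.11 fC

In fC:
  9.76 fC → 9.76
  0.00165 pC = 0.00165 × 10³ fC = 1.65
Difference: 9.76 - 1.65 = 8.11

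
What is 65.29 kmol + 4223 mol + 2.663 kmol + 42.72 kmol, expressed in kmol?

In kmol:
  65.29 kmol → 65.29
  4223 mol = 4223e-3 kmol = 4.223
  2.663 kmol → 2.663
  42.72 kmol → 42.72
Sum: 65.29 + 4.223 + 2.663 + 42.72 = 114.896

114.896 kmol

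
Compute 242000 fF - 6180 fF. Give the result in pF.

In pF:
  242000 fF = 242000e-3 pF = 242
  6180 fF = 6180e-3 pF = 6.18
Difference: 242 - 6.18 = 235.82

235.82 pF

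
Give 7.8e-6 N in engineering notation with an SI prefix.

7.8 μN

= 7.8e-6 N; 1e-6 is micro.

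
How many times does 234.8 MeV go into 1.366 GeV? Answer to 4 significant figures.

(1.366e9) / (234.8e6) = 0.0058177e3

5.818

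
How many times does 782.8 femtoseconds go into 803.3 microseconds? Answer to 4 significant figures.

(803.3 × 10^-6) / (782.8 × 10^-15) = 1.0262 × 10^9

1026000000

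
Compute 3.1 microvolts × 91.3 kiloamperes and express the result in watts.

0.28303 watts

3.1e-6 × 91.3e3 = 283.03e-3 W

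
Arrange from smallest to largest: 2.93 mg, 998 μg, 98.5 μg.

2.93 mg = 0.00293 g
998 μg = 0.000998 g
98.5 μg = 0.0000985 g

98.5 μg < 998 μg < 2.93 mg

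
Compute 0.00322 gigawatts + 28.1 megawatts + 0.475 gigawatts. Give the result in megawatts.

In megawatts:
  0.00322 gigawatts = 0.00322 × 10^3 megawatts = 3.22
  28.1 megawatts → 28.1
  0.475 gigawatts = 0.475 × 10^3 megawatts = 475
Sum: 3.22 + 28.1 + 475 = 506.32

506.32 megawatts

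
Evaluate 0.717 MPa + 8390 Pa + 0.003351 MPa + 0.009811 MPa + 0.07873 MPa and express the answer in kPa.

In kPa:
  0.717 MPa = 0.717 × 10³ kPa = 717
  8390 Pa = 8390 × 10⁻³ kPa = 8.39
  0.003351 MPa = 0.003351 × 10³ kPa = 3.351
  0.009811 MPa = 0.009811 × 10³ kPa = 9.811
  0.07873 MPa = 0.07873 × 10³ kPa = 78.73
Sum: 717 + 8.39 + 3.351 + 9.811 + 78.73 = 817.282

817.282 kPa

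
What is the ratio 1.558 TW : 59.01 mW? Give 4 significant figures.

(1.558 × 10¹²) / (59.01 × 10⁻³) = 0.026402 × 10¹⁵

26400000000000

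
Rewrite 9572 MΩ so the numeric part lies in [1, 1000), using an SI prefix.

9.572 GΩ

= 9.572 × 10^9 Ω; 10^9 is giga.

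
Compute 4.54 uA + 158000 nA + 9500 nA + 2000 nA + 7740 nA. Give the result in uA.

181.78 uA

In uA:
  4.54 uA → 4.54
  158000 nA = 158000e-3 uA = 158
  9500 nA = 9500e-3 uA = 9.5
  2000 nA = 2000e-3 uA = 2
  7740 nA = 7740e-3 uA = 7.74
Sum: 4.54 + 158 + 9.5 + 2 + 7.74 = 181.78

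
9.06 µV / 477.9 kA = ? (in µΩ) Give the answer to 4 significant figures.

(9.06 × 10^-6) / (477.9 × 10^3) = 0.0189579 × 10^-9 Ω

0.00001896 µΩ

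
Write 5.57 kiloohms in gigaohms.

kilo = 1e3, giga = 1e9; factor is 1e-6.
5.57 × 1e-6 = 0.00000557

0.00000557 gigaohms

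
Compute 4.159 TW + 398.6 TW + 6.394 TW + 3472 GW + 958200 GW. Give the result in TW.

1370.825 TW

In TW:
  4.159 TW → 4.159
  398.6 TW → 398.6
  6.394 TW → 6.394
  3472 GW = 3472e-3 TW = 3.472
  958200 GW = 958200e-3 TW = 958.2
Sum: 4.159 + 398.6 + 6.394 + 3.472 + 958.2 = 1370.825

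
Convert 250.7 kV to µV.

250700000000 µV

kilo = 1e3, micro = 1e-6; factor is 1e9.
250.7 × 1e9 = 250700000000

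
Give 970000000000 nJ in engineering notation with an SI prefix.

970 J

= 970 J; mantissa already in [1, 1000).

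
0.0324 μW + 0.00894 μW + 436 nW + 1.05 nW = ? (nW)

In nW:
  0.0324 μW = 0.0324e3 nW = 32.4
  0.00894 μW = 0.00894e3 nW = 8.94
  436 nW → 436
  1.05 nW → 1.05
Sum: 32.4 + 8.94 + 436 + 1.05 = 478.39

478.39 nW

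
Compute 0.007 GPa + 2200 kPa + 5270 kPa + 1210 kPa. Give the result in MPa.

In MPa:
  0.007 GPa = 0.007e3 MPa = 7
  2200 kPa = 2200e-3 MPa = 2.2
  5270 kPa = 5270e-3 MPa = 5.27
  1210 kPa = 1210e-3 MPa = 1.21
Sum: 7 + 2.2 + 5.27 + 1.21 = 15.68

15.68 MPa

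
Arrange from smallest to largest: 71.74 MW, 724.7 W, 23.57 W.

23.57 W < 724.7 W < 71.74 MW

71.74 MW = 71740000 W
724.7 W = 724.7 W
23.57 W = 23.57 W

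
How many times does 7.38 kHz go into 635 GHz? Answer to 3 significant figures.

86000000

(635 × 10⁹) / (7.38 × 10³) = 86.04 × 10⁶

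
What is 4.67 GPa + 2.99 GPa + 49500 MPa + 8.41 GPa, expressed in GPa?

In GPa:
  4.67 GPa → 4.67
  2.99 GPa → 2.99
  49500 MPa = 49500 × 10^-3 GPa = 49.5
  8.41 GPa → 8.41
Sum: 4.67 + 2.99 + 49.5 + 8.41 = 65.57

65.57 GPa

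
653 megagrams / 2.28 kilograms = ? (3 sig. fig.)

(653 × 10⁶) / (2.28 × 10³) = 286.4 × 10³

286000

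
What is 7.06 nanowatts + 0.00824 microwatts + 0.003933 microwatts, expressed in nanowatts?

In nanowatts:
  7.06 nanowatts → 7.06
  0.00824 microwatts = 0.00824e3 nanowatts = 8.24
  0.003933 microwatts = 0.003933e3 nanowatts = 3.933
Sum: 7.06 + 8.24 + 3.933 = 19.233

19.233 nanowatts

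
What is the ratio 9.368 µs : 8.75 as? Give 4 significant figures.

(9.368 × 10⁻⁶) / (8.75 × 10⁻¹⁸) = 1.0706 × 10¹²

1071000000000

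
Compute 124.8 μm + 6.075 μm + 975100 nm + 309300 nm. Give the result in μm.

In μm:
  124.8 μm → 124.8
  6.075 μm → 6.075
  975100 nm = 975100e-3 μm = 975.1
  309300 nm = 309300e-3 μm = 309.3
Sum: 124.8 + 6.075 + 975.1 + 309.3 = 1415.275

1415.275 μm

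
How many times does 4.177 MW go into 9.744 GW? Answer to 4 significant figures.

2333

(9.744 × 10⁹) / (4.177 × 10⁶) = 2.3328 × 10³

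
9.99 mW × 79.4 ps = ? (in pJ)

9.99 × 10⁻³ × 79.4 × 10⁻¹² = 793.206 × 10⁻¹⁵ J

0.793206 pJ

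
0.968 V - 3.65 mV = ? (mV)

In mV:
  0.968 V = 0.968 × 10³ mV = 968
  3.65 mV → 3.65
Difference: 968 - 3.65 = 964.35

964.35 mV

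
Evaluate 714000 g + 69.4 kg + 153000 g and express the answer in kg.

In kg:
  714000 g = 714000 × 10⁻³ kg = 714
  69.4 kg → 69.4
  153000 g = 153000 × 10⁻³ kg = 153
Sum: 714 + 69.4 + 153 = 936.4

936.4 kg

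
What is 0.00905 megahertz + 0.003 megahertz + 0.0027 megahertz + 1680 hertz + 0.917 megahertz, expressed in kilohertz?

933.43 kilohertz

In kilohertz:
  0.00905 megahertz = 0.00905 × 10³ kilohertz = 9.05
  0.003 megahertz = 0.003 × 10³ kilohertz = 3
  0.0027 megahertz = 0.0027 × 10³ kilohertz = 2.7
  1680 hertz = 1680 × 10⁻³ kilohertz = 1.68
  0.917 megahertz = 0.917 × 10³ kilohertz = 917
Sum: 9.05 + 3 + 2.7 + 1.68 + 917 = 933.43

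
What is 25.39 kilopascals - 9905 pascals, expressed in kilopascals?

In kilopascals:
  25.39 kilopascals → 25.39
  9905 pascals = 9905 × 10⁻³ kilopascals = 9.905
Difference: 25.39 - 9.905 = 15.485

15.485 kilopascals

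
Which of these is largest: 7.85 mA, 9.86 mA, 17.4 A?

17.4 A

7.85 mA = 0.00785 A
9.86 mA = 0.00986 A
17.4 A = 17.4 A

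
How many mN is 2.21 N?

(no prefix) = 1e0, milli = 1e-3; factor is 1e3.
2.21 × 1e3 = 2210

2210 mN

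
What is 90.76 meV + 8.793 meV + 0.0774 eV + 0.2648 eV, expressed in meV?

441.753 meV

In meV:
  90.76 meV → 90.76
  8.793 meV → 8.793
  0.0774 eV = 0.0774e3 meV = 77.4
  0.2648 eV = 0.2648e3 meV = 264.8
Sum: 90.76 + 8.793 + 77.4 + 264.8 = 441.753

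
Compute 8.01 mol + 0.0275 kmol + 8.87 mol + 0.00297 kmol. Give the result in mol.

In mol:
  8.01 mol → 8.01
  0.0275 kmol = 0.0275e3 mol = 27.5
  8.87 mol → 8.87
  0.00297 kmol = 0.00297e3 mol = 2.97
Sum: 8.01 + 27.5 + 8.87 + 2.97 = 47.35

47.35 mol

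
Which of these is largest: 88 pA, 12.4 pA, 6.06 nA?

6.06 nA

88 pA = 0.000000000088 A
12.4 pA = 0.0000000000124 A
6.06 nA = 0.00000000606 A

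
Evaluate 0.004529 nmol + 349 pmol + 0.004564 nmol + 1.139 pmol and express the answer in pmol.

In pmol:
  0.004529 nmol = 0.004529 × 10^3 pmol = 4.529
  349 pmol → 349
  0.004564 nmol = 0.004564 × 10^3 pmol = 4.564
  1.139 pmol → 1.139
Sum: 4.529 + 349 + 4.564 + 1.139 = 359.232

359.232 pmol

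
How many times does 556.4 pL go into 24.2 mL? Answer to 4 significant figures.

(24.2 × 10^-3) / (556.4 × 10^-12) = 0.043494 × 10^9

43490000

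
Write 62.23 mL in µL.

62230 µL

milli = 1e-3, micro = 1e-6; factor is 1e3.
62.23 × 1e3 = 62230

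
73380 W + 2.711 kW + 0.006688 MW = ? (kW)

In kW:
  73380 W = 73380 × 10⁻³ kW = 73.38
  2.711 kW → 2.711
  0.006688 MW = 0.006688 × 10³ kW = 6.688
Sum: 73.38 + 2.711 + 6.688 = 82.779

82.779 kW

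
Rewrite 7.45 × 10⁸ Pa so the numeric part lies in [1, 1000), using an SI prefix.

745 MPa

= 745 × 10⁶ Pa; 10⁶ is mega.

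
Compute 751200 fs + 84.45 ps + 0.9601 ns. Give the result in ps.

1795.75 ps

In ps:
  751200 fs = 751200 × 10^-3 ps = 751.2
  84.45 ps → 84.45
  0.9601 ns = 0.9601 × 10^3 ps = 960.1
Sum: 751.2 + 84.45 + 960.1 = 1795.75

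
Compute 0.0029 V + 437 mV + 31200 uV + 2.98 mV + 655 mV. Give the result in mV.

1129.08 mV

In mV:
  0.0029 V = 0.0029e3 mV = 2.9
  437 mV → 437
  31200 uV = 31200e-3 mV = 31.2
  2.98 mV → 2.98
  655 mV → 655
Sum: 2.9 + 437 + 31.2 + 2.98 + 655 = 1129.08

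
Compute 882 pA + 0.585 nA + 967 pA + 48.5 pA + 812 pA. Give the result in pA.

3294.5 pA

In pA:
  882 pA → 882
  0.585 nA = 0.585 × 10^3 pA = 585
  967 pA → 967
  48.5 pA → 48.5
  812 pA → 812
Sum: 882 + 585 + 967 + 48.5 + 812 = 3294.5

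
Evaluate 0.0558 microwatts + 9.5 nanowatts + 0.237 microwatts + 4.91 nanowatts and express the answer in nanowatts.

In nanowatts:
  0.0558 microwatts = 0.0558 × 10³ nanowatts = 55.8
  9.5 nanowatts → 9.5
  0.237 microwatts = 0.237 × 10³ nanowatts = 237
  4.91 nanowatts → 4.91
Sum: 55.8 + 9.5 + 237 + 4.91 = 307.21

307.21 nanowatts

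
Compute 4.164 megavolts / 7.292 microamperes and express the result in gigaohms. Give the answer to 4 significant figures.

571.0 gigaohms

(4.164 × 10⁶) / (7.292 × 10⁻⁶) = 0.571037 × 10¹² Ω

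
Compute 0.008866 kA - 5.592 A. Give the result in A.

3.274 A

In A:
  0.008866 kA = 0.008866e3 A = 8.866
  5.592 A → 5.592
Difference: 8.866 - 5.592 = 3.274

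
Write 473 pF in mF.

pico = 10^-12, milli = 10^-3; factor is 10^-9.
473 × 10^-9 = 0.000000473

0.000000473 mF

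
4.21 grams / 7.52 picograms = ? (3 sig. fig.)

560000000000

(4.21) / (7.52 × 10^-12) = 0.5598 × 10^12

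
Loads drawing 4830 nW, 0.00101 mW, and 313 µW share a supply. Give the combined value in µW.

In µW:
  4830 nW = 4830e-3 µW = 4.83
  0.00101 mW = 0.00101e3 µW = 1.01
  313 µW → 313
Sum: 4.83 + 1.01 + 313 = 318.84

318.84 µW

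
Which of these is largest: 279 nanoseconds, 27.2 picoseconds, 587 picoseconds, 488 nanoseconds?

279 nanoseconds = 0.000000279 seconds
27.2 picoseconds = 0.0000000000272 seconds
587 picoseconds = 0.000000000587 seconds
488 nanoseconds = 0.000000488 seconds

488 nanoseconds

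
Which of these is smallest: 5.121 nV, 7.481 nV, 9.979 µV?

5.121 nV = 0.000000005121 V
7.481 nV = 0.000000007481 V
9.979 µV = 0.000009979 V

5.121 nV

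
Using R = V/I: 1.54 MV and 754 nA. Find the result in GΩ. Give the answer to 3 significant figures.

(1.54e6) / (754e-9) = 0.0020424e15 Ω

2040 GΩ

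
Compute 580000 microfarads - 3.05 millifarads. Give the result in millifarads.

In millifarads:
  580000 microfarads = 580000 × 10⁻³ millifarads = 580
  3.05 millifarads → 3.05
Difference: 580 - 3.05 = 576.95

576.95 millifarads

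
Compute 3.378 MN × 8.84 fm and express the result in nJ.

3.378 × 10^6 × 8.84 × 10^-15 = 29.86152 × 10^-9 J

29.86152 nJ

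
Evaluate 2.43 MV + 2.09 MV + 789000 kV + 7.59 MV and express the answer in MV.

In MV:
  2.43 MV → 2.43
  2.09 MV → 2.09
  789000 kV = 789000 × 10⁻³ MV = 789
  7.59 MV → 7.59
Sum: 2.43 + 2.09 + 789 + 7.59 = 801.11

801.11 MV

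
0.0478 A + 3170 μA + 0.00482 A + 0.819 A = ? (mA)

In mA:
  0.0478 A = 0.0478 × 10^3 mA = 47.8
  3170 μA = 3170 × 10^-3 mA = 3.17
  0.00482 A = 0.00482 × 10^3 mA = 4.82
  0.819 A = 0.819 × 10^3 mA = 819
Sum: 47.8 + 3.17 + 4.82 + 819 = 874.79

874.79 mA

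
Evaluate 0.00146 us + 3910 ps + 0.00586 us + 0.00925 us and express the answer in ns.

20.48 ns

In ns:
  0.00146 us = 0.00146 × 10^3 ns = 1.46
  3910 ps = 3910 × 10^-3 ns = 3.91
  0.00586 us = 0.00586 × 10^3 ns = 5.86
  0.00925 us = 0.00925 × 10^3 ns = 9.25
Sum: 1.46 + 3.91 + 5.86 + 9.25 = 20.48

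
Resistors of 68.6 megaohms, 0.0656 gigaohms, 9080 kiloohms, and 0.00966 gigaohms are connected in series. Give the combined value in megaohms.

In megaohms:
  68.6 megaohms → 68.6
  0.0656 gigaohms = 0.0656 × 10³ megaohms = 65.6
  9080 kiloohms = 9080 × 10⁻³ megaohms = 9.08
  0.00966 gigaohms = 0.00966 × 10³ megaohms = 9.66
Sum: 68.6 + 65.6 + 9.08 + 9.66 = 152.94

152.94 megaohms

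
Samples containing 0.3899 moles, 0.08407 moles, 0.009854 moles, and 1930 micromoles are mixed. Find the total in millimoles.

485.754 millimoles

In millimoles:
  0.3899 moles = 0.3899 × 10^3 millimoles = 389.9
  0.08407 moles = 0.08407 × 10^3 millimoles = 84.07
  0.009854 moles = 0.009854 × 10^3 millimoles = 9.854
  1930 micromoles = 1930 × 10^-3 millimoles = 1.93
Sum: 389.9 + 84.07 + 9.854 + 1.93 = 485.754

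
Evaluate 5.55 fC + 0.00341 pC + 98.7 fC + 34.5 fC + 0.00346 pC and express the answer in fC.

In fC:
  5.55 fC → 5.55
  0.00341 pC = 0.00341 × 10³ fC = 3.41
  98.7 fC → 98.7
  34.5 fC → 34.5
  0.00346 pC = 0.00346 × 10³ fC = 3.46
Sum: 5.55 + 3.41 + 98.7 + 34.5 + 3.46 = 145.62

145.62 fC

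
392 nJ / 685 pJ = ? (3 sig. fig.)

(392 × 10⁻⁹) / (685 × 10⁻¹²) = 0.5723 × 10³

572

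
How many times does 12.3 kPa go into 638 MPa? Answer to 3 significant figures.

51900

(638 × 10⁶) / (12.3 × 10³) = 51.87 × 10³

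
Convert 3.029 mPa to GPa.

milli = 1e-3, giga = 1e9; factor is 1e-12.
3.029 × 1e-12 = 0.000000000003029

0.000000000003029 GPa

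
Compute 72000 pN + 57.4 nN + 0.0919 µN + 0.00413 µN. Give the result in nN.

In nN:
  72000 pN = 72000 × 10⁻³ nN = 72
  57.4 nN → 57.4
  0.0919 µN = 0.0919 × 10³ nN = 91.9
  0.00413 µN = 0.00413 × 10³ nN = 4.13
Sum: 72 + 57.4 + 91.9 + 4.13 = 225.43

225.43 nN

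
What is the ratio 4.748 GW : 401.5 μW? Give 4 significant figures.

(4.748 × 10⁹) / (401.5 × 10⁻⁶) = 0.011826 × 10¹⁵

11830000000000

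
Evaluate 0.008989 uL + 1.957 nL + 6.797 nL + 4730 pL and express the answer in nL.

In nL:
  0.008989 uL = 0.008989 × 10³ nL = 8.989
  1.957 nL → 1.957
  6.797 nL → 6.797
  4730 pL = 4730 × 10⁻³ nL = 4.73
Sum: 8.989 + 1.957 + 6.797 + 4.73 = 22.473

22.473 nL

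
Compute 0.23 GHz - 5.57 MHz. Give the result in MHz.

In MHz:
  0.23 GHz = 0.23 × 10³ MHz = 230
  5.57 MHz → 5.57
Difference: 230 - 5.57 = 224.43

224.43 MHz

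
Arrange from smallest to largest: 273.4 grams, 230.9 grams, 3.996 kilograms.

230.9 grams < 273.4 grams < 3.996 kilograms

273.4 grams = 273.4 grams
230.9 grams = 230.9 grams
3.996 kilograms = 3996 grams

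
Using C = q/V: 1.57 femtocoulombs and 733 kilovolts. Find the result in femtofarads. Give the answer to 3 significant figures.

0.00000214 femtofarads

(1.57e-15) / (733e3) = 0.0021419e-18 F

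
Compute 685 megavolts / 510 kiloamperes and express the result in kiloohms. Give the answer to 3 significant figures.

1.34 kiloohms

(685 × 10^6) / (510 × 10^3) = 1.3431 × 10^3 Ω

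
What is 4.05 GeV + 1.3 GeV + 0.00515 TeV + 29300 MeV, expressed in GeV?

39.8 GeV

In GeV:
  4.05 GeV → 4.05
  1.3 GeV → 1.3
  0.00515 TeV = 0.00515 × 10^3 GeV = 5.15
  29300 MeV = 29300 × 10^-3 GeV = 29.3
Sum: 4.05 + 1.3 + 5.15 + 29.3 = 39.8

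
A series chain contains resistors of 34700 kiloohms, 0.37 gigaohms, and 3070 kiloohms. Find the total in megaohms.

In megaohms:
  34700 kiloohms = 34700 × 10⁻³ megaohms = 34.7
  0.37 gigaohms = 0.37 × 10³ megaohms = 370
  3070 kiloohms = 3070 × 10⁻³ megaohms = 3.07
Sum: 34.7 + 370 + 3.07 = 407.77

407.77 megaohms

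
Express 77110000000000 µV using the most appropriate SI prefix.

77.11 MV

= 77.11 × 10^6 V; 10^6 is mega.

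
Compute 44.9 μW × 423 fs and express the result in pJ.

0.0000189927 pJ

44.9 × 10⁻⁶ × 423 × 10⁻¹⁵ = 18992.7 × 10⁻²¹ J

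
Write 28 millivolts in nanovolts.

milli = 1e-3, nano = 1e-9; factor is 1e6.
28 × 1e6 = 28000000

28000000 nanovolts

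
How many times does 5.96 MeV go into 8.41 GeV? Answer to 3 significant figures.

(8.41 × 10^9) / (5.96 × 10^6) = 1.411 × 10^3

1410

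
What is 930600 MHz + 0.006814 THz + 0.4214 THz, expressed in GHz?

1358.814 GHz

In GHz:
  930600 MHz = 930600e-3 GHz = 930.6
  0.006814 THz = 0.006814e3 GHz = 6.814
  0.4214 THz = 0.4214e3 GHz = 421.4
Sum: 930.6 + 6.814 + 421.4 = 1358.814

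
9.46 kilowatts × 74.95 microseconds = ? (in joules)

0.709027 joules

9.46 × 10³ × 74.95 × 10⁻⁶ = 709.027 × 10⁻³ J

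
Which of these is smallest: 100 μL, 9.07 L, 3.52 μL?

3.52 μL

100 μL = 0.0001 L
9.07 L = 9.07 L
3.52 μL = 0.00000352 L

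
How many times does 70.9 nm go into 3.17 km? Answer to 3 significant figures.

(3.17e3) / (70.9e-9) = 0.04471e12

44700000000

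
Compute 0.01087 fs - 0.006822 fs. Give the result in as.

4.048 as

In as:
  0.01087 fs = 0.01087 × 10^3 as = 10.87
  0.006822 fs = 0.006822 × 10^3 as = 6.822
Difference: 10.87 - 6.822 = 4.048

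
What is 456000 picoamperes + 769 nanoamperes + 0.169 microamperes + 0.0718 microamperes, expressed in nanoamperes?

In nanoamperes:
  456000 picoamperes = 456000 × 10^-3 nanoamperes = 456
  769 nanoamperes → 769
  0.169 microamperes = 0.169 × 10^3 nanoamperes = 169
  0.0718 microamperes = 0.0718 × 10^3 nanoamperes = 71.8
Sum: 456 + 769 + 169 + 71.8 = 1465.8

1465.8 nanoamperes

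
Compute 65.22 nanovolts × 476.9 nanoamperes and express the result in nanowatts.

0.000031103418 nanowatts

65.22e-9 × 476.9e-9 = 31103.418e-18 W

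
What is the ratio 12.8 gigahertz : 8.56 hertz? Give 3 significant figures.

1500000000

(12.8e9) / (8.56) = 1.495e9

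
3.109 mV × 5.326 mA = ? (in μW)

3.109 × 10^-3 × 5.326 × 10^-3 = 16.558534 × 10^-6 W

16.558534 μW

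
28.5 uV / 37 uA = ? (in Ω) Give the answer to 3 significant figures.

0.770 Ω

(28.5 × 10⁻⁶) / (37 × 10⁻⁶) = 0.77027 Ω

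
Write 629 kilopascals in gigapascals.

0.000629 gigapascals

kilo = 1e3, giga = 1e9; factor is 1e-6.
629 × 1e-6 = 0.000629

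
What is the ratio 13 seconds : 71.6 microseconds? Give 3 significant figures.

182000

(13) / (71.6e-6) = 0.1816e6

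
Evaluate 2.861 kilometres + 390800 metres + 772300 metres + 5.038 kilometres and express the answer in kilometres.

In kilometres:
  2.861 kilometres → 2.861
  390800 metres = 390800 × 10^-3 kilometres = 390.8
  772300 metres = 772300 × 10^-3 kilometres = 772.3
  5.038 kilometres → 5.038
Sum: 2.861 + 390.8 + 772.3 + 5.038 = 1170.999

1170.999 kilometres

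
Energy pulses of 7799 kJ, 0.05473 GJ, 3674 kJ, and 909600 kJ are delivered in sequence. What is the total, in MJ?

975.803 MJ

In MJ:
  7799 kJ = 7799e-3 MJ = 7.799
  0.05473 GJ = 0.05473e3 MJ = 54.73
  3674 kJ = 3674e-3 MJ = 3.674
  909600 kJ = 909600e-3 MJ = 909.6
Sum: 7.799 + 54.73 + 3.674 + 909.6 = 975.803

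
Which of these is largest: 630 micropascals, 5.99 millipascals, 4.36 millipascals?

5.99 millipascals

630 micropascals = 0.00063 pascals
5.99 millipascals = 0.00599 pascals
4.36 millipascals = 0.00436 pascals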